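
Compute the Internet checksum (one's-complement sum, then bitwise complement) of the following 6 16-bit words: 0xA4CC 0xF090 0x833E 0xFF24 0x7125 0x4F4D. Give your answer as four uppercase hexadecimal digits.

One's-complement addition (fold any carry out of bit 15 back into bit 0):
  0xA4CC + 0xF090 = 0x1955C → wrap carry → 0x955D
  0x955D + 0x833E = 0x1189B → wrap carry → 0x189C
  0x189C + 0xFF24 = 0x117C0 → wrap carry → 0x17C1
  0x17C1 + 0x7125 = 0x088E6
  0x88E6 + 0x4F4D = 0x0D833
One's-complement sum = 0xD833.
Checksum = ~0xD833 & 0xFFFF = 0x27CC.

27CC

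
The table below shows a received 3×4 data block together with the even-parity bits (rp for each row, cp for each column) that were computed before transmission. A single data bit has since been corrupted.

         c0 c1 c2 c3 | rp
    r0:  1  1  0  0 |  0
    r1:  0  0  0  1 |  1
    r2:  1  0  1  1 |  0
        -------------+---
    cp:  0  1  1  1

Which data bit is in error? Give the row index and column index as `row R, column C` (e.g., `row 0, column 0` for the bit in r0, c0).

row 2, column 3

Recompute each row's even parity and compare to rp:
  r0: data parity 0, sent rp 0 → ok
  r1: data parity 1, sent rp 1 → ok
  r2: data parity 1, sent rp 0 → mismatch
Recompute each column's even parity and compare to cp:
  c0: data parity 0, sent cp 0 → ok
  c1: data parity 1, sent cp 1 → ok
  c2: data parity 1, sent cp 1 → ok
  c3: data parity 0, sent cp 1 → mismatch
Exactly one row (r2) and one column (c3) fail → the flipped bit is at their intersection.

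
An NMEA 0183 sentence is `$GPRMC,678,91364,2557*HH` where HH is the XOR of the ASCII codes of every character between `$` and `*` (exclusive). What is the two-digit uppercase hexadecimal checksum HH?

XOR the ASCII codes of the payload characters:
  'G' = 0x47 → acc = 0x47
  'P' = 0x50 → acc = 0x17
  'R' = 0x52 → acc = 0x45
  'M' = 0x4D → acc = 0x08
  'C' = 0x43 → acc = 0x4B
  ',' = 0x2C → acc = 0x67
  '6' = 0x36 → acc = 0x51
  '7' = 0x37 → acc = 0x66
  '8' = 0x38 → acc = 0x5E
  ',' = 0x2C → acc = 0x72
  '9' = 0x39 → acc = 0x4B
  '1' = 0x31 → acc = 0x7A
  '3' = 0x33 → acc = 0x49
  '6' = 0x36 → acc = 0x7F
  '4' = 0x34 → acc = 0x4B
  ',' = 0x2C → acc = 0x67
  '2' = 0x32 → acc = 0x55
  '5' = 0x35 → acc = 0x60
  '5' = 0x35 → acc = 0x55
  '7' = 0x37 → acc = 0x62
Checksum = 0x62.

62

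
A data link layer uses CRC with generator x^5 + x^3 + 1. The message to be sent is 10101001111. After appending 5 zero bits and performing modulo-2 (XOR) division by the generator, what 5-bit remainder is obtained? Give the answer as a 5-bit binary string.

Append 5 zeros: 1010100111100000. Divide by 101001 (XOR where the leading bit is 1):
  pos 0: 101010 XOR 101001 = 000011
  pos 4: 110111 XOR 101001 = 011110
  pos 5: 111101 XOR 101001 = 010100
  pos 6: 101000 XOR 101001 = 000001
Remainder (last 5 bits) = 10000. This is the CRC / FCS.

10000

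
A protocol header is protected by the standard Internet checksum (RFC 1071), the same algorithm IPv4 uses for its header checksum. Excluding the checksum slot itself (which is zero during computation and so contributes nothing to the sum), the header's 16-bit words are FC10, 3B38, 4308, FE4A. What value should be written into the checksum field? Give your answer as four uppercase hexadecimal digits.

8763

One's-complement addition (fold any carry out of bit 15 back into bit 0):
  0xFC10 + 0x3B38 = 0x13748 → wrap carry → 0x3749
  0x3749 + 0x4308 = 0x07A51
  0x7A51 + 0xFE4A = 0x1789B → wrap carry → 0x789C
One's-complement sum = 0x789C.
Checksum = ~0x789C & 0xFFFF = 0x8763.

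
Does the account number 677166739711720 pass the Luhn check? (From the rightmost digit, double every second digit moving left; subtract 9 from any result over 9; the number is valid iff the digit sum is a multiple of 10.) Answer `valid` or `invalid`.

From the right, keep odd positions and double even positions (subtract 9 from any doubled value over 9):
  doubled (positions 2,4,...): 4 2 5 6 3 2 5 → sum 27
  kept (positions 1,3,...): 0 7 1 9 7 6 7 6 → sum 43
Total = 70.
70 mod 10 = 0, so the number is valid.

valid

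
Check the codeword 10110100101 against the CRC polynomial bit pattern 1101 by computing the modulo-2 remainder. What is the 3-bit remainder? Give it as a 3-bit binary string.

Modulo-2 division of 10110100101 by 1101:
  pos 0: 1011 XOR 1101 = 0110
  pos 1: 1100 XOR 1101 = 0001
  pos 4: 1100 XOR 1101 = 0001
  pos 7: 1101 XOR 1101 = 0000
Remainder = 000 (zero — the frame passes the CRC check).

000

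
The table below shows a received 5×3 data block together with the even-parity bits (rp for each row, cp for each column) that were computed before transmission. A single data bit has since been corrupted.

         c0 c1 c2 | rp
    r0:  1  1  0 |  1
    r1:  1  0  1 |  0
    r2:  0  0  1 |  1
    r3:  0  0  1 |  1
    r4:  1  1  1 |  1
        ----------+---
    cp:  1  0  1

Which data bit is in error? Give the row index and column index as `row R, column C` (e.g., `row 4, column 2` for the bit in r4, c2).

Recompute each row's even parity and compare to rp:
  r0: data parity 0, sent rp 1 → mismatch
  r1: data parity 0, sent rp 0 → ok
  r2: data parity 1, sent rp 1 → ok
  r3: data parity 1, sent rp 1 → ok
  r4: data parity 1, sent rp 1 → ok
Recompute each column's even parity and compare to cp:
  c0: data parity 1, sent cp 1 → ok
  c1: data parity 0, sent cp 0 → ok
  c2: data parity 0, sent cp 1 → mismatch
Exactly one row (r0) and one column (c2) fail → the flipped bit is at their intersection.

row 0, column 2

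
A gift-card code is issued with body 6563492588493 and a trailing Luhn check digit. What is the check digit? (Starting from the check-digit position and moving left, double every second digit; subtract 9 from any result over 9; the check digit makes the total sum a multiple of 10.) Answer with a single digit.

2

Partial digits right→left: 3 9 4 8 8 5 2 9 4 3 6 5 6
Double every second digit counting from the check-digit position (so the 1st, 3rd, 5th, ... of the partial from the right).
  doubled (with −9 where >9): 6 8 7 4 8 3 3 → sum 39
  kept as-is: 9 8 5 9 3 5 → sum 39
Total = 39 + 39 = 78.
Check digit = (10 − (78 mod 10)) mod 10 = 2.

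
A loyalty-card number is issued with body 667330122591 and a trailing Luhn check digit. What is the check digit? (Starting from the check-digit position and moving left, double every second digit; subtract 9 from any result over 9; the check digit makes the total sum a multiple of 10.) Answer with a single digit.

Partial digits right→left: 1 9 5 2 2 1 0 3 3 7 6 6
Double every second digit counting from the check-digit position (so the 1st, 3rd, 5th, ... of the partial from the right).
  doubled (with −9 where >9): 2 1 4 0 6 3 → sum 16
  kept as-is: 9 2 1 3 7 6 → sum 28
Total = 16 + 28 = 44.
Check digit = (10 − (44 mod 10)) mod 10 = 6.

6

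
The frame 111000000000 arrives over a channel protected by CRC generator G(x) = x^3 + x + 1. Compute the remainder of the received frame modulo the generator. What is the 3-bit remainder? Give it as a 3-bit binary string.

001

Modulo-2 division of 111000000000 by 1011:
  pos 0: 1110 XOR 1011 = 0101
  pos 1: 1010 XOR 1011 = 0001
  pos 4: 1000 XOR 1011 = 0011
  pos 6: 1100 XOR 1011 = 0111
  pos 7: 1110 XOR 1011 = 0101
  pos 8: 1010 XOR 1011 = 0001
Remainder = 001 (nonzero — an error is detected).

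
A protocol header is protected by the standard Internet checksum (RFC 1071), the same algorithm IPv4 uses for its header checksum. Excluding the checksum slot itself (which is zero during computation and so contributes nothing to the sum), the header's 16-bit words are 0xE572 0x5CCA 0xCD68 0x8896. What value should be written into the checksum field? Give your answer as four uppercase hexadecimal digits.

One's-complement addition (fold any carry out of bit 15 back into bit 0):
  0xE572 + 0x5CCA = 0x1423C → wrap carry → 0x423D
  0x423D + 0xCD68 = 0x10FA5 → wrap carry → 0x0FA6
  0x0FA6 + 0x8896 = 0x0983C
One's-complement sum = 0x983C.
Checksum = ~0x983C & 0xFFFF = 0x67C3.

67C3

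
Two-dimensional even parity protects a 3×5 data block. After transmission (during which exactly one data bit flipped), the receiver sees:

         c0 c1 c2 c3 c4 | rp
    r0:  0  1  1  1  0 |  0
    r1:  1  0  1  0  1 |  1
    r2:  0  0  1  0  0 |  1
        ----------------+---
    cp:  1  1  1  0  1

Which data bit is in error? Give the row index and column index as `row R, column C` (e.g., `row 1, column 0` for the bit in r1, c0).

Recompute each row's even parity and compare to rp:
  r0: data parity 1, sent rp 0 → mismatch
  r1: data parity 1, sent rp 1 → ok
  r2: data parity 1, sent rp 1 → ok
Recompute each column's even parity and compare to cp:
  c0: data parity 1, sent cp 1 → ok
  c1: data parity 1, sent cp 1 → ok
  c2: data parity 1, sent cp 1 → ok
  c3: data parity 1, sent cp 0 → mismatch
  c4: data parity 1, sent cp 1 → ok
Exactly one row (r0) and one column (c3) fail → the flipped bit is at their intersection.

row 0, column 3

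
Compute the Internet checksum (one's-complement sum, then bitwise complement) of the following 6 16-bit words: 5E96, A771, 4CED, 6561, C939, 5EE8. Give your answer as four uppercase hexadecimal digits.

1F87

One's-complement addition (fold any carry out of bit 15 back into bit 0):
  0x5E96 + 0xA771 = 0x10607 → wrap carry → 0x0608
  0x0608 + 0x4CED = 0x052F5
  0x52F5 + 0x6561 = 0x0B856
  0xB856 + 0xC939 = 0x1818F → wrap carry → 0x8190
  0x8190 + 0x5EE8 = 0x0E078
One's-complement sum = 0xE078.
Checksum = ~0xE078 & 0xFFFF = 0x1F87.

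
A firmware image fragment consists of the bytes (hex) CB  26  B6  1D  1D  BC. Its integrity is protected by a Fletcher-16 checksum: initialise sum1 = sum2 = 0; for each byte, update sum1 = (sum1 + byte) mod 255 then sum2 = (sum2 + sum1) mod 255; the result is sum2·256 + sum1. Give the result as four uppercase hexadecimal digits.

Running sums (mod 255):
  after byte 0 (CB): sum1=203, sum2=203
  after byte 1 (26): sum1=241, sum2=189
  after byte 2 (B6): sum1=168, sum2=102
  after byte 3 (1D): sum1=197, sum2=44
  after byte 4 (1D): sum1=226, sum2=15
  after byte 5 (BC): sum1=159, sum2=174
Checksum = sum2·256 + sum1 = 174·256 + 159 = 44703 = 0xAE9F.

AE9F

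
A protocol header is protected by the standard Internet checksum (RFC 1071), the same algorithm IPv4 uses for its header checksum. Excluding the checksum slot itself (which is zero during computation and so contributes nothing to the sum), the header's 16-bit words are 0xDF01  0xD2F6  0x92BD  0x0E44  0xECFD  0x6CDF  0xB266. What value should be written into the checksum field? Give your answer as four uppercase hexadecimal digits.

A0C1

One's-complement addition (fold any carry out of bit 15 back into bit 0):
  0xDF01 + 0xD2F6 = 0x1B1F7 → wrap carry → 0xB1F8
  0xB1F8 + 0x92BD = 0x144B5 → wrap carry → 0x44B6
  0x44B6 + 0x0E44 = 0x052FA
  0x52FA + 0xECFD = 0x13FF7 → wrap carry → 0x3FF8
  0x3FF8 + 0x6CDF = 0x0ACD7
  0xACD7 + 0xB266 = 0x15F3D → wrap carry → 0x5F3E
One's-complement sum = 0x5F3E.
Checksum = ~0x5F3E & 0xFFFF = 0xA0C1.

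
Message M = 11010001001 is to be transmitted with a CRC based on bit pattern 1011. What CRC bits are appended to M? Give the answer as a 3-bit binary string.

111

Append 3 zeros: 11010001001000. Divide by 1011 (XOR where the leading bit is 1):
  pos 0: 1101 XOR 1011 = 0110
  pos 1: 1100 XOR 1011 = 0111
  pos 2: 1110 XOR 1011 = 0101
  pos 3: 1010 XOR 1011 = 0001
  pos 6: 1100 XOR 1011 = 0111
  pos 7: 1111 XOR 1011 = 0100
  pos 8: 1000 XOR 1011 = 0011
  pos 10: 1100 XOR 1011 = 0111
Remainder (last 3 bits) = 111. This is the CRC / FCS.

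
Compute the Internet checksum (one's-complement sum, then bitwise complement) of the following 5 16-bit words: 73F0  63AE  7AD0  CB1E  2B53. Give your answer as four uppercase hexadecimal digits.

One's-complement addition (fold any carry out of bit 15 back into bit 0):
  0x73F0 + 0x63AE = 0x0D79E
  0xD79E + 0x7AD0 = 0x1526E → wrap carry → 0x526F
  0x526F + 0xCB1E = 0x11D8D → wrap carry → 0x1D8E
  0x1D8E + 0x2B53 = 0x048E1
One's-complement sum = 0x48E1.
Checksum = ~0x48E1 & 0xFFFF = 0xB71E.

B71E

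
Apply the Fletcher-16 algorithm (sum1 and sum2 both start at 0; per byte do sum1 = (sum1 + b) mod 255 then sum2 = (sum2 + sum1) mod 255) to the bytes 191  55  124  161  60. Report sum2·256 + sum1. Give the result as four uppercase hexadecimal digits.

Running sums (mod 255):
  after byte 0 (191): sum1=191, sum2=191
  after byte 1 (55): sum1=246, sum2=182
  after byte 2 (124): sum1=115, sum2=42
  after byte 3 (161): sum1=21, sum2=63
  after byte 4 (60): sum1=81, sum2=144
Checksum = sum2·256 + sum1 = 144·256 + 81 = 36945 = 0x9051.

9051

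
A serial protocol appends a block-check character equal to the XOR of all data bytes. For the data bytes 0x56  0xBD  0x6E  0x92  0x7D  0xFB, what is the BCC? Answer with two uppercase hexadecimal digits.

XOR the bytes together:
  start with 0x56
  0x56 ⊕ 0xBD = 0xEB
  0xEB ⊕ 0x6E = 0x85
  0x85 ⊕ 0x92 = 0x17
  0x17 ⊕ 0x7D = 0x6A
  0x6A ⊕ 0xFB = 0x91

91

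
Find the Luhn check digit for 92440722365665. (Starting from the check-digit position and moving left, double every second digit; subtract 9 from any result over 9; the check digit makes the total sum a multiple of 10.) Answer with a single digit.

Partial digits right→left: 5 6 6 5 6 3 2 2 7 0 4 4 2 9
Double every second digit counting from the check-digit position (so the 1st, 3rd, 5th, ... of the partial from the right).
  doubled (with −9 where >9): 1 3 3 4 5 8 4 → sum 28
  kept as-is: 6 5 3 2 0 4 9 → sum 29
Total = 28 + 29 = 57.
Check digit = (10 − (57 mod 10)) mod 10 = 3.

3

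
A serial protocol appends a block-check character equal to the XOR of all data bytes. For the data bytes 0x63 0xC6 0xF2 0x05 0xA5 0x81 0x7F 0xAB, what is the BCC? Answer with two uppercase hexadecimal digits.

XOR the bytes together:
  start with 0x63
  0x63 ⊕ 0xC6 = 0xA5
  0xA5 ⊕ 0xF2 = 0x57
  0x57 ⊕ 0x05 = 0x52
  0x52 ⊕ 0xA5 = 0xF7
  0xF7 ⊕ 0x81 = 0x76
  0x76 ⊕ 0x7F = 0x09
  0x09 ⊕ 0xAB = 0xA2

A2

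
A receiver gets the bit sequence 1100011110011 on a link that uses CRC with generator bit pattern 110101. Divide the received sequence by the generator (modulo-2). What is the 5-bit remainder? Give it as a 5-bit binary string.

Modulo-2 division of 1100011110011 by 110101:
  pos 0: 110001 XOR 110101 = 000100
  pos 3: 100111 XOR 110101 = 010010
  pos 4: 100100 XOR 110101 = 010001
  pos 5: 100010 XOR 110101 = 010111
  pos 6: 101111 XOR 110101 = 011010
  pos 7: 110101 XOR 110101 = 000000
Remainder = 00000 (zero — the frame passes the CRC check).

00000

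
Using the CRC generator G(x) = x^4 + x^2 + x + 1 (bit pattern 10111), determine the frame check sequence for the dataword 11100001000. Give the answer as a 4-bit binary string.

0101

Append 4 zeros: 111000010000000. Divide by 10111 (XOR where the leading bit is 1):
  pos 0: 11100 XOR 10111 = 01011
  pos 1: 10110 XOR 10111 = 00001
  pos 5: 10100 XOR 10111 = 00011
  pos 8: 11000 XOR 10111 = 01111
  pos 9: 11110 XOR 10111 = 01001
  pos 10: 10010 XOR 10111 = 00101
Remainder (last 4 bits) = 0101. This is the CRC / FCS.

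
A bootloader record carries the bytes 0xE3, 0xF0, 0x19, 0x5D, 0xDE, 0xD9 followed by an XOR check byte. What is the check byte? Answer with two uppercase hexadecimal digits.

XOR the bytes together:
  start with 0xE3
  0xE3 ⊕ 0xF0 = 0x13
  0x13 ⊕ 0x19 = 0x0A
  0x0A ⊕ 0x5D = 0x57
  0x57 ⊕ 0xDE = 0x89
  0x89 ⊕ 0xD9 = 0x50

50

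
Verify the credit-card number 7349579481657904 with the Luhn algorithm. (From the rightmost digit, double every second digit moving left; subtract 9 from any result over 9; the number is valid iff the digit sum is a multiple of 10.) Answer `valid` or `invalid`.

From the right, keep odd positions and double even positions (subtract 9 from any doubled value over 9):
  doubled (positions 2,4,...): 0 5 3 7 9 1 8 5 → sum 38
  kept (positions 1,3,...): 4 9 5 1 4 7 9 3 → sum 42
Total = 80.
80 mod 10 = 0, so the number is valid.

valid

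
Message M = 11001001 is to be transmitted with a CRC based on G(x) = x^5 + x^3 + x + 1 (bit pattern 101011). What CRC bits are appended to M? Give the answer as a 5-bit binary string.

Append 5 zeros: 1100100100000. Divide by 101011 (XOR where the leading bit is 1):
  pos 0: 110010 XOR 101011 = 011001
  pos 1: 110010 XOR 101011 = 011001
  pos 2: 110011 XOR 101011 = 011000
  pos 3: 110000 XOR 101011 = 011011
  pos 4: 110110 XOR 101011 = 011101
  pos 5: 111010 XOR 101011 = 010001
  pos 6: 100010 XOR 101011 = 001001
Remainder (last 5 bits) = 10010. This is the CRC / FCS.

10010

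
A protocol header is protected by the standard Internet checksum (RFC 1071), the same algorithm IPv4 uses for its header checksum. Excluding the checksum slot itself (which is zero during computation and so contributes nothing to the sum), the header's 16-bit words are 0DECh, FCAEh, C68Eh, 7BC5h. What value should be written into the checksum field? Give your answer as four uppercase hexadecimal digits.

B310

One's-complement addition (fold any carry out of bit 15 back into bit 0):
  0x0DEC + 0xFCAE = 0x10A9A → wrap carry → 0x0A9B
  0x0A9B + 0xC68E = 0x0D129
  0xD129 + 0x7BC5 = 0x14CEE → wrap carry → 0x4CEF
One's-complement sum = 0x4CEF.
Checksum = ~0x4CEF & 0xFFFF = 0xB310.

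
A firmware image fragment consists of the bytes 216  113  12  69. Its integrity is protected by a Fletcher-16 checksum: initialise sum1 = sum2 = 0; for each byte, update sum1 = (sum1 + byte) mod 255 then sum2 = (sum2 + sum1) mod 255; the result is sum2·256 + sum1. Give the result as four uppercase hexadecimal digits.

Running sums (mod 255):
  after byte 0 (216): sum1=216, sum2=216
  after byte 1 (113): sum1=74, sum2=35
  after byte 2 (12): sum1=86, sum2=121
  after byte 3 (69): sum1=155, sum2=21
Checksum = sum2·256 + sum1 = 21·256 + 155 = 5531 = 0x159B.

159B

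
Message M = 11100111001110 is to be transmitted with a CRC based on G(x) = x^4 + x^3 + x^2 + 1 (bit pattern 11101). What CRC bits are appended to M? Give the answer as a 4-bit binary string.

0100

Append 4 zeros: 111001110011100000. Divide by 11101 (XOR where the leading bit is 1):
  pos 0: 11100 XOR 11101 = 00001
  pos 4: 11110 XOR 11101 = 00011
  pos 7: 11011 XOR 11101 = 00110
  pos 9: 11010 XOR 11101 = 00111
  pos 11: 11100 XOR 11101 = 00001
Remainder (last 4 bits) = 0100. This is the CRC / FCS.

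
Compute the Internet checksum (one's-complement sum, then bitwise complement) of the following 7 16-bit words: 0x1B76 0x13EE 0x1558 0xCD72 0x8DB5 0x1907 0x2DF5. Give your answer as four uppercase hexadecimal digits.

One's-complement addition (fold any carry out of bit 15 back into bit 0):
  0x1B76 + 0x13EE = 0x02F64
  0x2F64 + 0x1558 = 0x044BC
  0x44BC + 0xCD72 = 0x1122E → wrap carry → 0x122F
  0x122F + 0x8DB5 = 0x09FE4
  0x9FE4 + 0x1907 = 0x0B8EB
  0xB8EB + 0x2DF5 = 0x0E6E0
One's-complement sum = 0xE6E0.
Checksum = ~0xE6E0 & 0xFFFF = 0x191F.

191F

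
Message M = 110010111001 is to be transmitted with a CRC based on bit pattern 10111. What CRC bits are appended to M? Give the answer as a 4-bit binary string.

0100

Append 4 zeros: 1100101110010000. Divide by 10111 (XOR where the leading bit is 1):
  pos 0: 11001 XOR 10111 = 01110
  pos 1: 11100 XOR 10111 = 01011
  pos 2: 10111 XOR 10111 = 00000
  pos 7: 11001 XOR 10111 = 01110
  pos 8: 11100 XOR 10111 = 01011
  pos 9: 10110 XOR 10111 = 00001
Remainder (last 4 bits) = 0100. This is the CRC / FCS.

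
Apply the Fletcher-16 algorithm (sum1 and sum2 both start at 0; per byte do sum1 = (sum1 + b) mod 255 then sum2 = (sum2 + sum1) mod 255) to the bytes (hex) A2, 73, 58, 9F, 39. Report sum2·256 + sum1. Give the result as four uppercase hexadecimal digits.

7C47

Running sums (mod 255):
  after byte 0 (A2): sum1=162, sum2=162
  after byte 1 (73): sum1=22, sum2=184
  after byte 2 (58): sum1=110, sum2=39
  after byte 3 (9F): sum1=14, sum2=53
  after byte 4 (39): sum1=71, sum2=124
Checksum = sum2·256 + sum1 = 124·256 + 71 = 31815 = 0x7C47.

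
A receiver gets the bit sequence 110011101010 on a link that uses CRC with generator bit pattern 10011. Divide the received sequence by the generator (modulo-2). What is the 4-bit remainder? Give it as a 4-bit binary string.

0010

Modulo-2 division of 110011101010 by 10011:
  pos 0: 11001 XOR 10011 = 01010
  pos 1: 10101 XOR 10011 = 00110
  pos 3: 11010 XOR 10011 = 01001
  pos 4: 10011 XOR 10011 = 00000
Remainder = 0010 (nonzero — an error is detected).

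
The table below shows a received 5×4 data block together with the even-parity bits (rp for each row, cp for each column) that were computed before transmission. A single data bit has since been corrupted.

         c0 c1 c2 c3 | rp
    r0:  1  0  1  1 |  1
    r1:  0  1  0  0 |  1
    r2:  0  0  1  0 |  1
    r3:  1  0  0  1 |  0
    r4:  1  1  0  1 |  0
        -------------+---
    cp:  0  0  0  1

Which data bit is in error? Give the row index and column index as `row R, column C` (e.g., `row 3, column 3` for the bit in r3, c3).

Recompute each row's even parity and compare to rp:
  r0: data parity 1, sent rp 1 → ok
  r1: data parity 1, sent rp 1 → ok
  r2: data parity 1, sent rp 1 → ok
  r3: data parity 0, sent rp 0 → ok
  r4: data parity 1, sent rp 0 → mismatch
Recompute each column's even parity and compare to cp:
  c0: data parity 1, sent cp 0 → mismatch
  c1: data parity 0, sent cp 0 → ok
  c2: data parity 0, sent cp 0 → ok
  c3: data parity 1, sent cp 1 → ok
Exactly one row (r4) and one column (c0) fail → the flipped bit is at their intersection.

row 4, column 0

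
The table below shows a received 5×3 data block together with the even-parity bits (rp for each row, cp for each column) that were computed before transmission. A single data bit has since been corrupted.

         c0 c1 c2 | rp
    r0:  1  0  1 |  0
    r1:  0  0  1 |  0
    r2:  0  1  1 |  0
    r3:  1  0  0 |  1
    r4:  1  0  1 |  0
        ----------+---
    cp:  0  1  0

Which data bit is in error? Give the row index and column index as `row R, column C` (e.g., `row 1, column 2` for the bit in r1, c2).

Recompute each row's even parity and compare to rp:
  r0: data parity 0, sent rp 0 → ok
  r1: data parity 1, sent rp 0 → mismatch
  r2: data parity 0, sent rp 0 → ok
  r3: data parity 1, sent rp 1 → ok
  r4: data parity 0, sent rp 0 → ok
Recompute each column's even parity and compare to cp:
  c0: data parity 1, sent cp 0 → mismatch
  c1: data parity 1, sent cp 1 → ok
  c2: data parity 0, sent cp 0 → ok
Exactly one row (r1) and one column (c0) fail → the flipped bit is at their intersection.

row 1, column 0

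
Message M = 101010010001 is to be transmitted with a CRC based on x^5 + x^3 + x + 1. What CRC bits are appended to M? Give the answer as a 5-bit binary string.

11010

Append 5 zeros: 10101001000100000. Divide by 101011 (XOR where the leading bit is 1):
  pos 0: 101010 XOR 101011 = 000001
  pos 5: 101000 XOR 101011 = 000011
  pos 9: 111000 XOR 101011 = 010011
  pos 10: 100110 XOR 101011 = 001101
Remainder (last 5 bits) = 11010. This is the CRC / FCS.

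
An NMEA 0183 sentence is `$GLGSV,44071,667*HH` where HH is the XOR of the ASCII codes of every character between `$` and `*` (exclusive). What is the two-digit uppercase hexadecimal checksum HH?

48

XOR the ASCII codes of the payload characters:
  'G' = 0x47 → acc = 0x47
  'L' = 0x4C → acc = 0x0B
  'G' = 0x47 → acc = 0x4C
  'S' = 0x53 → acc = 0x1F
  'V' = 0x56 → acc = 0x49
  ',' = 0x2C → acc = 0x65
  '4' = 0x34 → acc = 0x51
  '4' = 0x34 → acc = 0x65
  '0' = 0x30 → acc = 0x55
  '7' = 0x37 → acc = 0x62
  '1' = 0x31 → acc = 0x53
  ',' = 0x2C → acc = 0x7F
  '6' = 0x36 → acc = 0x49
  '6' = 0x36 → acc = 0x7F
  '7' = 0x37 → acc = 0x48
Checksum = 0x48.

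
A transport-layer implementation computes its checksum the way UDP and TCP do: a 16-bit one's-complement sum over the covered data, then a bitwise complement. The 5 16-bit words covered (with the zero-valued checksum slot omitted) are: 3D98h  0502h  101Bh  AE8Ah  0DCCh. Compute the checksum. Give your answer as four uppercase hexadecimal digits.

F0F3

One's-complement addition (fold any carry out of bit 15 back into bit 0):
  0x3D98 + 0x0502 = 0x0429A
  0x429A + 0x101B = 0x052B5
  0x52B5 + 0xAE8A = 0x1013F → wrap carry → 0x0140
  0x0140 + 0x0DCC = 0x00F0C
One's-complement sum = 0x0F0C.
Checksum = ~0x0F0C & 0xFFFF = 0xF0F3.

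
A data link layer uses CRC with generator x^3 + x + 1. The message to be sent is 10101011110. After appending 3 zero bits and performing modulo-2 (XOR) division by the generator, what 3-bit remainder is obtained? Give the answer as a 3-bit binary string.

010

Append 3 zeros: 10101011110000. Divide by 1011 (XOR where the leading bit is 1):
  pos 0: 1010 XOR 1011 = 0001
  pos 3: 1101 XOR 1011 = 0110
  pos 4: 1101 XOR 1011 = 0110
  pos 5: 1101 XOR 1011 = 0110
  pos 6: 1101 XOR 1011 = 0110
  pos 7: 1100 XOR 1011 = 0111
  pos 8: 1110 XOR 1011 = 0101
  pos 9: 1010 XOR 1011 = 0001
Remainder (last 3 bits) = 010. This is the CRC / FCS.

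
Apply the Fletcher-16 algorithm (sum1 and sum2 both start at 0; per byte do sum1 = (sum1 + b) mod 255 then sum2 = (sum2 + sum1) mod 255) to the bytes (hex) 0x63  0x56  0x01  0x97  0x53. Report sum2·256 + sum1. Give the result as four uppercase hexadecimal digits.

Running sums (mod 255):
  after byte 0 (0x63): sum1=99, sum2=99
  after byte 1 (0x56): sum1=185, sum2=29
  after byte 2 (0x01): sum1=186, sum2=215
  after byte 3 (0x97): sum1=82, sum2=42
  after byte 4 (0x53): sum1=165, sum2=207
Checksum = sum2·256 + sum1 = 207·256 + 165 = 53157 = 0xCFA5.

CFA5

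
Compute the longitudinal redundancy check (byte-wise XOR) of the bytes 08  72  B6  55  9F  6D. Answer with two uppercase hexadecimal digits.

6B

XOR the bytes together:
  start with 0x08
  0x08 ⊕ 0x72 = 0x7A
  0x7A ⊕ 0xB6 = 0xCC
  0xCC ⊕ 0x55 = 0x99
  0x99 ⊕ 0x9F = 0x06
  0x06 ⊕ 0x6D = 0x6B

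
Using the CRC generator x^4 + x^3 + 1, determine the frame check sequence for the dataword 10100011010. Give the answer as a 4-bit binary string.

1101

Append 4 zeros: 101000110100000. Divide by 11001 (XOR where the leading bit is 1):
  pos 0: 10100 XOR 11001 = 01101
  pos 1: 11010 XOR 11001 = 00011
  pos 4: 11110 XOR 11001 = 00111
  pos 6: 11110 XOR 11001 = 00111
  pos 8: 11100 XOR 11001 = 00101
  pos 10: 10100 XOR 11001 = 01101
Remainder (last 4 bits) = 1101. This is the CRC / FCS.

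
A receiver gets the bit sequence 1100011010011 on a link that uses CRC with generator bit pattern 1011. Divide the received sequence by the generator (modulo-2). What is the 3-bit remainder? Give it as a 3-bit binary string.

Modulo-2 division of 1100011010011 by 1011:
  pos 0: 1100 XOR 1011 = 0111
  pos 1: 1110 XOR 1011 = 0101
  pos 2: 1011 XOR 1011 = 0000
  pos 6: 1010 XOR 1011 = 0001
  pos 9: 1011 XOR 1011 = 0000
Remainder = 000 (zero — the frame passes the CRC check).

000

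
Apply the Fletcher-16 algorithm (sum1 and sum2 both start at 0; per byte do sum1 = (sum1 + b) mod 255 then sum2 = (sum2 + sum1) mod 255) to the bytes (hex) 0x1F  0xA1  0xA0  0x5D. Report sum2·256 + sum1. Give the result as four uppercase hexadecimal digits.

Running sums (mod 255):
  after byte 0 (0x1F): sum1=31, sum2=31
  after byte 1 (0xA1): sum1=192, sum2=223
  after byte 2 (0xA0): sum1=97, sum2=65
  after byte 3 (0x5D): sum1=190, sum2=0
Checksum = sum2·256 + sum1 = 0·256 + 190 = 190 = 0x00BE.

00BE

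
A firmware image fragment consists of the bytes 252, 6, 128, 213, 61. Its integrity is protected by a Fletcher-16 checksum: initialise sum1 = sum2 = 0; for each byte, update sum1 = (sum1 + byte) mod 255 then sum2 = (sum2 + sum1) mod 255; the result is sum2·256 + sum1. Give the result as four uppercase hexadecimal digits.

7396

Running sums (mod 255):
  after byte 0 (252): sum1=252, sum2=252
  after byte 1 (6): sum1=3, sum2=0
  after byte 2 (128): sum1=131, sum2=131
  after byte 3 (213): sum1=89, sum2=220
  after byte 4 (61): sum1=150, sum2=115
Checksum = sum2·256 + sum1 = 115·256 + 150 = 29590 = 0x7396.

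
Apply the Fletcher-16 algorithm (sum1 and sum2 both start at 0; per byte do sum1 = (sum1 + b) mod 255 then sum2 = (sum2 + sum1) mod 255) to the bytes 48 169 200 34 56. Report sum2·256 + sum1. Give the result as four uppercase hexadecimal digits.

6EFC

Running sums (mod 255):
  after byte 0 (48): sum1=48, sum2=48
  after byte 1 (169): sum1=217, sum2=10
  after byte 2 (200): sum1=162, sum2=172
  after byte 3 (34): sum1=196, sum2=113
  after byte 4 (56): sum1=252, sum2=110
Checksum = sum2·256 + sum1 = 110·256 + 252 = 28412 = 0x6EFC.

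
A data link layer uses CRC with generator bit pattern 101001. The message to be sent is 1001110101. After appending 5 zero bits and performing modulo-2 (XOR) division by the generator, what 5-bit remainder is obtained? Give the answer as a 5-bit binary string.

Append 5 zeros: 100111010100000. Divide by 101001 (XOR where the leading bit is 1):
  pos 0: 100111 XOR 101001 = 001110
  pos 2: 111001 XOR 101001 = 010000
  pos 3: 100000 XOR 101001 = 001001
  pos 5: 100110 XOR 101001 = 001111
  pos 7: 111100 XOR 101001 = 010101
  pos 8: 101010 XOR 101001 = 000011
Remainder (last 5 bits) = 00110. This is the CRC / FCS.

00110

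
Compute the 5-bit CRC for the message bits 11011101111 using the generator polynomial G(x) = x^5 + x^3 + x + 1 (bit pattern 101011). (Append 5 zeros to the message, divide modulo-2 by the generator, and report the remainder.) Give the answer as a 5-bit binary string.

Append 5 zeros: 1101110111100000. Divide by 101011 (XOR where the leading bit is 1):
  pos 0: 110111 XOR 101011 = 011100
  pos 1: 111000 XOR 101011 = 010011
  pos 2: 100111 XOR 101011 = 001100
  pos 4: 110011 XOR 101011 = 011000
  pos 5: 110001 XOR 101011 = 011010
  pos 6: 110100 XOR 101011 = 011111
  pos 7: 111110 XOR 101011 = 010101
  pos 8: 101010 XOR 101011 = 000001
Remainder (last 5 bits) = 00100. This is the CRC / FCS.

00100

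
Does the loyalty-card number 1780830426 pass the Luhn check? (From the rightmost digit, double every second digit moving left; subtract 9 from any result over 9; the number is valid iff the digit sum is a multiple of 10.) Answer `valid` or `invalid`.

From the right, keep odd positions and double even positions (subtract 9 from any doubled value over 9):
  doubled (positions 2,4,...): 4 0 7 7 2 → sum 20
  kept (positions 1,3,...): 6 4 3 0 7 → sum 20
Total = 40.
40 mod 10 = 0, so the number is valid.

valid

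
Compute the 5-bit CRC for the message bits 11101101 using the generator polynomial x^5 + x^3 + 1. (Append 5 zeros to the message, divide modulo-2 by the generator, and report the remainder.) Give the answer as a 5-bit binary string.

Append 5 zeros: 1110110100000. Divide by 101001 (XOR where the leading bit is 1):
  pos 0: 111011 XOR 101001 = 010010
  pos 1: 100100 XOR 101001 = 001101
  pos 3: 110110 XOR 101001 = 011111
  pos 4: 111110 XOR 101001 = 010111
  pos 5: 101110 XOR 101001 = 000111
Remainder (last 5 bits) = 11100. This is the CRC / FCS.

11100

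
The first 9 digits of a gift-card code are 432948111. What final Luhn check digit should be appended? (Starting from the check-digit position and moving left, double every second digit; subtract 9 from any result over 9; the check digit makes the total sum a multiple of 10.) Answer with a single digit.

Partial digits right→left: 1 1 1 8 4 9 2 3 4
Double every second digit counting from the check-digit position (so the 1st, 3rd, 5th, ... of the partial from the right).
  doubled (with −9 where >9): 2 2 8 4 8 → sum 24
  kept as-is: 1 8 9 3 → sum 21
Total = 24 + 21 = 45.
Check digit = (10 − (45 mod 10)) mod 10 = 5.

5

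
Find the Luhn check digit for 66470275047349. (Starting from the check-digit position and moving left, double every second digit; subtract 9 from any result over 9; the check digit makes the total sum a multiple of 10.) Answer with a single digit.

6

Partial digits right→left: 9 4 3 7 4 0 5 7 2 0 7 4 6 6
Double every second digit counting from the check-digit position (so the 1st, 3rd, 5th, ... of the partial from the right).
  doubled (with −9 where >9): 9 6 8 1 4 5 3 → sum 36
  kept as-is: 4 7 0 7 0 4 6 → sum 28
Total = 36 + 28 = 64.
Check digit = (10 − (64 mod 10)) mod 10 = 6.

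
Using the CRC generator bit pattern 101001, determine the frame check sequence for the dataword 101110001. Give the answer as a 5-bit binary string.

11101

Append 5 zeros: 10111000100000. Divide by 101001 (XOR where the leading bit is 1):
  pos 0: 101110 XOR 101001 = 000111
  pos 3: 111001 XOR 101001 = 010000
  pos 4: 100000 XOR 101001 = 001001
  pos 6: 100100 XOR 101001 = 001101
  pos 8: 110100 XOR 101001 = 011101
Remainder (last 5 bits) = 11101. This is the CRC / FCS.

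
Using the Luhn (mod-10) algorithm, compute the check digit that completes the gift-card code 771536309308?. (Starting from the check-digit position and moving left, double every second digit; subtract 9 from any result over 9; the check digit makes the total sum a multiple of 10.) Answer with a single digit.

5

Partial digits right→left: 8 0 3 9 0 3 6 3 5 1 7 7
Double every second digit counting from the check-digit position (so the 1st, 3rd, 5th, ... of the partial from the right).
  doubled (with −9 where >9): 7 6 0 3 1 5 → sum 22
  kept as-is: 0 9 3 3 1 7 → sum 23
Total = 22 + 23 = 45.
Check digit = (10 − (45 mod 10)) mod 10 = 5.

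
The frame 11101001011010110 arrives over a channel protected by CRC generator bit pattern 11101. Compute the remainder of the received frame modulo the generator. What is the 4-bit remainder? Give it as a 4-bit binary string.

0000

Modulo-2 division of 11101001011010110 by 11101:
  pos 0: 11101 XOR 11101 = 00000
  pos 7: 10110 XOR 11101 = 01011
  pos 8: 10111 XOR 11101 = 01010
  pos 9: 10100 XOR 11101 = 01001
  pos 10: 10011 XOR 11101 = 01110
  pos 11: 11101 XOR 11101 = 00000
Remainder = 0000 (zero — the frame passes the CRC check).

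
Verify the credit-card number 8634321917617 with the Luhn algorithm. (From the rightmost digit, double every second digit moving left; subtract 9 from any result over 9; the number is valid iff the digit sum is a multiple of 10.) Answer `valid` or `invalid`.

From the right, keep odd positions and double even positions (subtract 9 from any doubled value over 9):
  doubled (positions 2,4,...): 2 5 9 4 8 3 → sum 31
  kept (positions 1,3,...): 7 6 1 1 3 3 8 → sum 29
Total = 60.
60 mod 10 = 0, so the number is valid.

valid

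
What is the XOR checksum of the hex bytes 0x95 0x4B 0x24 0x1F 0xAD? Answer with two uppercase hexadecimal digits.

XOR the bytes together:
  start with 0x95
  0x95 ⊕ 0x4B = 0xDE
  0xDE ⊕ 0x24 = 0xFA
  0xFA ⊕ 0x1F = 0xE5
  0xE5 ⊕ 0xAD = 0x48

48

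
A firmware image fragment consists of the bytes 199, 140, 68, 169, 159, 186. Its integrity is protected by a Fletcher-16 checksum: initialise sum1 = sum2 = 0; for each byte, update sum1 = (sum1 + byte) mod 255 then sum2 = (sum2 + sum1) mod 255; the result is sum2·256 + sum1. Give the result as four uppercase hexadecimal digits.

Running sums (mod 255):
  after byte 0 (199): sum1=199, sum2=199
  after byte 1 (140): sum1=84, sum2=28
  after byte 2 (68): sum1=152, sum2=180
  after byte 3 (169): sum1=66, sum2=246
  after byte 4 (159): sum1=225, sum2=216
  after byte 5 (186): sum1=156, sum2=117
Checksum = sum2·256 + sum1 = 117·256 + 156 = 30108 = 0x759C.

759C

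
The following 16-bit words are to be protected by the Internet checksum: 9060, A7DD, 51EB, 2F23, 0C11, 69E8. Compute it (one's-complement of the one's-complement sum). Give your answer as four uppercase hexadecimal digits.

D0B9

One's-complement addition (fold any carry out of bit 15 back into bit 0):
  0x9060 + 0xA7DD = 0x1383D → wrap carry → 0x383E
  0x383E + 0x51EB = 0x08A29
  0x8A29 + 0x2F23 = 0x0B94C
  0xB94C + 0x0C11 = 0x0C55D
  0xC55D + 0x69E8 = 0x12F45 → wrap carry → 0x2F46
One's-complement sum = 0x2F46.
Checksum = ~0x2F46 & 0xFFFF = 0xD0B9.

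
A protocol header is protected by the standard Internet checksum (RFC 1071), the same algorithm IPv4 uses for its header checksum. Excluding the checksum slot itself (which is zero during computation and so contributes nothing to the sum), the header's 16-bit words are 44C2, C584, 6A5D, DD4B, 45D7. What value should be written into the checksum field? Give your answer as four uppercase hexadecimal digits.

6838

One's-complement addition (fold any carry out of bit 15 back into bit 0):
  0x44C2 + 0xC584 = 0x10A46 → wrap carry → 0x0A47
  0x0A47 + 0x6A5D = 0x074A4
  0x74A4 + 0xDD4B = 0x151EF → wrap carry → 0x51F0
  0x51F0 + 0x45D7 = 0x097C7
One's-complement sum = 0x97C7.
Checksum = ~0x97C7 & 0xFFFF = 0x6838.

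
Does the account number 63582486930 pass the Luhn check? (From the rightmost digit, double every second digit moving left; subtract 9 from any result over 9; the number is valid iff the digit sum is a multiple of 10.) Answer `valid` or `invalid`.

From the right, keep odd positions and double even positions (subtract 9 from any doubled value over 9):
  doubled (positions 2,4,...): 6 3 8 7 6 → sum 30
  kept (positions 1,3,...): 0 9 8 2 5 6 → sum 30
Total = 60.
60 mod 10 = 0, so the number is valid.

valid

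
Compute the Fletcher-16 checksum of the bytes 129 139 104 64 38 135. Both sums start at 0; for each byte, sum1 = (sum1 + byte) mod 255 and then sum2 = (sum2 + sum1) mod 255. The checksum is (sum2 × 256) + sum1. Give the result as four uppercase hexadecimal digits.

F863

Running sums (mod 255):
  after byte 0 (129): sum1=129, sum2=129
  after byte 1 (139): sum1=13, sum2=142
  after byte 2 (104): sum1=117, sum2=4
  after byte 3 (64): sum1=181, sum2=185
  after byte 4 (38): sum1=219, sum2=149
  after byte 5 (135): sum1=99, sum2=248
Checksum = sum2·256 + sum1 = 248·256 + 99 = 63587 = 0xF863.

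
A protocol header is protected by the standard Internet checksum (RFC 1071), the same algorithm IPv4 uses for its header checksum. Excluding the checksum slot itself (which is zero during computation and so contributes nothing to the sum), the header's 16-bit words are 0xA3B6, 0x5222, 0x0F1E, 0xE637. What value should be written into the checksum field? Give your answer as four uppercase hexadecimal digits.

14D1

One's-complement addition (fold any carry out of bit 15 back into bit 0):
  0xA3B6 + 0x5222 = 0x0F5D8
  0xF5D8 + 0x0F1E = 0x104F6 → wrap carry → 0x04F7
  0x04F7 + 0xE637 = 0x0EB2E
One's-complement sum = 0xEB2E.
Checksum = ~0xEB2E & 0xFFFF = 0x14D1.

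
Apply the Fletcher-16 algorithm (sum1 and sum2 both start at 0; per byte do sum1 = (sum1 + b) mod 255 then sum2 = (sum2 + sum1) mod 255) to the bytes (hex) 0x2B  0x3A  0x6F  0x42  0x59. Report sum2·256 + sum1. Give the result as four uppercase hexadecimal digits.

Running sums (mod 255):
  after byte 0 (0x2B): sum1=43, sum2=43
  after byte 1 (0x3A): sum1=101, sum2=144
  after byte 2 (0x6F): sum1=212, sum2=101
  after byte 3 (0x42): sum1=23, sum2=124
  after byte 4 (0x59): sum1=112, sum2=236
Checksum = sum2·256 + sum1 = 236·256 + 112 = 60528 = 0xEC70.

EC70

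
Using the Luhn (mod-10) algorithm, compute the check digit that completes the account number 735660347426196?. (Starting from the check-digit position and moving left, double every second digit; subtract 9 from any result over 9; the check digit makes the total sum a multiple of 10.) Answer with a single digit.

9

Partial digits right→left: 6 9 1 6 2 4 7 4 3 0 6 6 5 3 7
Double every second digit counting from the check-digit position (so the 1st, 3rd, 5th, ... of the partial from the right).
  doubled (with −9 where >9): 3 2 4 5 6 3 1 5 → sum 29
  kept as-is: 9 6 4 4 0 6 3 → sum 32
Total = 29 + 32 = 61.
Check digit = (10 − (61 mod 10)) mod 10 = 9.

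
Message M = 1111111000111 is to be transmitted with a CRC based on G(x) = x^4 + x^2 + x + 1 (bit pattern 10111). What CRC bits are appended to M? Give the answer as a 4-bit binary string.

1111

Append 4 zeros: 11111110001110000. Divide by 10111 (XOR where the leading bit is 1):
  pos 0: 11111 XOR 10111 = 01000
  pos 1: 10001 XOR 10111 = 00110
  pos 3: 11010 XOR 10111 = 01101
  pos 4: 11010 XOR 10111 = 01101
  pos 5: 11010 XOR 10111 = 01101
  pos 6: 11011 XOR 10111 = 01100
  pos 7: 11001 XOR 10111 = 01110
  pos 8: 11101 XOR 10111 = 01010
  pos 9: 10100 XOR 10111 = 00011
  pos 12: 11000 XOR 10111 = 01111
Remainder (last 4 bits) = 1111. This is the CRC / FCS.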